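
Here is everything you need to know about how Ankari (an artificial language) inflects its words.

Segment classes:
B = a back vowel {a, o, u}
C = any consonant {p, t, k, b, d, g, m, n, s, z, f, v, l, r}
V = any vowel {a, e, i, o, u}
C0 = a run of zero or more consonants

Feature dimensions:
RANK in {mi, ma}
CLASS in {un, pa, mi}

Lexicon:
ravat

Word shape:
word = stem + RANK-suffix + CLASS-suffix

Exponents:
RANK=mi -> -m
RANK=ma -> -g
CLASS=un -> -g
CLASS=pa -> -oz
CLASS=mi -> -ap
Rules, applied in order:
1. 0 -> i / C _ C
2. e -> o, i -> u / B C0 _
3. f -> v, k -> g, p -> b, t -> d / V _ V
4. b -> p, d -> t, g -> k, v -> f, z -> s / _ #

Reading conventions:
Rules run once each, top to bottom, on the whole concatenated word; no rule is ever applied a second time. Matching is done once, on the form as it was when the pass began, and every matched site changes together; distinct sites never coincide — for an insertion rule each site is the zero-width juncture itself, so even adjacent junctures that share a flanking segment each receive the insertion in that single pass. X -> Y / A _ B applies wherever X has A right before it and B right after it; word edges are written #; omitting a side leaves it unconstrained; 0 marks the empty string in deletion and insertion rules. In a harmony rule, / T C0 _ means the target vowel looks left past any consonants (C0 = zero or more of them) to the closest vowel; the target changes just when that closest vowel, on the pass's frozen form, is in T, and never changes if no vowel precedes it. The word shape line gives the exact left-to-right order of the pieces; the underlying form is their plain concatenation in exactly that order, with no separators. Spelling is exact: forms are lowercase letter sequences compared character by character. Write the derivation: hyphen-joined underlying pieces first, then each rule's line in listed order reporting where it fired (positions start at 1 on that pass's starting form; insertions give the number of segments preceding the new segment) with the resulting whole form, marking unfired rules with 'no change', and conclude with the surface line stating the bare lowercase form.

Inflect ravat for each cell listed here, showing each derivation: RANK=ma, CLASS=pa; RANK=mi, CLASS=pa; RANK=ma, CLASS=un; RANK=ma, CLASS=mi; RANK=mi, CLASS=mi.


cell RANK=ma, CLASS=pa:
underlying: ravat-g-oz
1. 0 -> i / C _ C: inserts after position(s) 5: ravatigoz
2. e -> o, i -> u / B C0 _: fires at position(s) 6: ravatugoz
3. f -> v, k -> g, p -> b, t -> d / V _ V: fires at position(s) 5: ravadugoz
4. b -> p, d -> t, g -> k, v -> f, z -> s / _ #: fires at position(s) 9: ravadugos
surface: ravadugos

cell RANK=mi, CLASS=pa:
underlying: ravat-m-oz
1. 0 -> i / C _ C: inserts after position(s) 5: ravatimoz
2. e -> o, i -> u / B C0 _: fires at position(s) 6: ravatumoz
3. f -> v, k -> g, p -> b, t -> d / V _ V: fires at position(s) 5: ravadumoz
4. b -> p, d -> t, g -> k, v -> f, z -> s / _ #: fires at position(s) 9: ravadumos
surface: ravadumos

cell RANK=ma, CLASS=un:
underlying: ravat-g-g
1. 0 -> i / C _ C: inserts after position(s) 5, 6: ravatigig
2. e -> o, i -> u / B C0 _: fires at position(s) 6: ravatugig
3. f -> v, k -> g, p -> b, t -> d / V _ V: fires at position(s) 5: ravadugig
4. b -> p, d -> t, g -> k, v -> f, z -> s / _ #: fires at position(s) 9: ravadugik
surface: ravadugik

cell RANK=ma, CLASS=mi:
underlying: ravat-g-ap
1. 0 -> i / C _ C: inserts after position(s) 5: ravatigap
2. e -> o, i -> u / B C0 _: fires at position(s) 6: ravatugap
3. f -> v, k -> g, p -> b, t -> d / V _ V: fires at position(s) 5: ravadugap
4. b -> p, d -> t, g -> k, v -> f, z -> s / _ #: no change
surface: ravadugap

cell RANK=mi, CLASS=mi:
underlying: ravat-m-ap
1. 0 -> i / C _ C: inserts after position(s) 5: ravatimap
2. e -> o, i -> u / B C0 _: fires at position(s) 6: ravatumap
3. f -> v, k -> g, p -> b, t -> d / V _ V: fires at position(s) 5: ravadumap
4. b -> p, d -> t, g -> k, v -> f, z -> s / _ #: no change
surface: ravadumap


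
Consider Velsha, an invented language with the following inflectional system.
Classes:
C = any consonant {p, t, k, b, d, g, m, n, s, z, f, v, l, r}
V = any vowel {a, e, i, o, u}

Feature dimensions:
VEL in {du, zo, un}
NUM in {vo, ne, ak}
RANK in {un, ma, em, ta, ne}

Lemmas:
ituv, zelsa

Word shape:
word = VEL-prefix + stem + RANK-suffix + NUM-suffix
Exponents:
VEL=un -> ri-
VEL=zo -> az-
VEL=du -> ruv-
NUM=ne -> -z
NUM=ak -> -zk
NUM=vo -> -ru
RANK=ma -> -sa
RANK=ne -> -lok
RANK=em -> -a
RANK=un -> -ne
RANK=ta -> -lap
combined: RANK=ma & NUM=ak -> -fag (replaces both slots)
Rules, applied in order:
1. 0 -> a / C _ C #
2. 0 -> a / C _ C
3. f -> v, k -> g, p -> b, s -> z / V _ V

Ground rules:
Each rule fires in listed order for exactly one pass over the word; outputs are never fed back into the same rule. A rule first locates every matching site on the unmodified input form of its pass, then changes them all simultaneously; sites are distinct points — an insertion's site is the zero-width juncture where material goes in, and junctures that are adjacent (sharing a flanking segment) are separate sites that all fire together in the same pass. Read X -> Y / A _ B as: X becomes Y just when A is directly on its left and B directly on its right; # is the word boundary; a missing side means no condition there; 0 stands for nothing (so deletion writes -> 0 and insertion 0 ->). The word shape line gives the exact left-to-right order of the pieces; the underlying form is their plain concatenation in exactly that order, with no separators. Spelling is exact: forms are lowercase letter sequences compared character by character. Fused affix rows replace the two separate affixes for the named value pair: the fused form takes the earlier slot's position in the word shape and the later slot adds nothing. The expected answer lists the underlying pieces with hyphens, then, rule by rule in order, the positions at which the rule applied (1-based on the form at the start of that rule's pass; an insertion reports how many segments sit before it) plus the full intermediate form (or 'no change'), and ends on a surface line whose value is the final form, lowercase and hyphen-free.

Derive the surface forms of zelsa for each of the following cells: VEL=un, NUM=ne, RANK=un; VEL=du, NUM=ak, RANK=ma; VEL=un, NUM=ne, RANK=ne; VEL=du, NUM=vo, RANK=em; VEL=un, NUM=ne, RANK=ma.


cell VEL=un, NUM=ne, RANK=un:
underlying: ri-zelsa-ne-z
1. 0 -> a / C _ C #: no change
2. 0 -> a / C _ C: inserts after position(s) 5: rizelasanez
3. f -> v, k -> g, p -> b, s -> z / V _ V: fires at position(s) 7: rizelazanez
surface: rizelazanez

cell VEL=du, NUM=ak, RANK=ma:
underlying: ruv-zelsa-fag
1. 0 -> a / C _ C #: no change
2. 0 -> a / C _ C: inserts after position(s) 3, 6: ruvazelasafag
3. f -> v, k -> g, p -> b, s -> z / V _ V: fires at position(s) 9, 11: ruvazelazavag
surface: ruvazelazavag

cell VEL=un, NUM=ne, RANK=ne:
underlying: ri-zelsa-lok-z
1. 0 -> a / C _ C #: inserts after position(s) 10: rizelsalokaz
2. 0 -> a / C _ C: inserts after position(s) 5: rizelasalokaz
3. f -> v, k -> g, p -> b, s -> z / V _ V: fires at position(s) 7, 11: rizelazalogaz
surface: rizelazalogaz

cell VEL=du, NUM=vo, RANK=em:
underlying: ruv-zelsa-a-ru
1. 0 -> a / C _ C #: no change
2. 0 -> a / C _ C: inserts after position(s) 3, 6: ruvazelasaaru
3. f -> v, k -> g, p -> b, s -> z / V _ V: fires at position(s) 9: ruvazelazaaru
surface: ruvazelazaaru

cell VEL=un, NUM=ne, RANK=ma:
underlying: ri-zelsa-sa-z
1. 0 -> a / C _ C #: no change
2. 0 -> a / C _ C: inserts after position(s) 5: rizelasasaz
3. f -> v, k -> g, p -> b, s -> z / V _ V: fires at position(s) 7, 9: rizelazazaz
surface: rizelazazaz


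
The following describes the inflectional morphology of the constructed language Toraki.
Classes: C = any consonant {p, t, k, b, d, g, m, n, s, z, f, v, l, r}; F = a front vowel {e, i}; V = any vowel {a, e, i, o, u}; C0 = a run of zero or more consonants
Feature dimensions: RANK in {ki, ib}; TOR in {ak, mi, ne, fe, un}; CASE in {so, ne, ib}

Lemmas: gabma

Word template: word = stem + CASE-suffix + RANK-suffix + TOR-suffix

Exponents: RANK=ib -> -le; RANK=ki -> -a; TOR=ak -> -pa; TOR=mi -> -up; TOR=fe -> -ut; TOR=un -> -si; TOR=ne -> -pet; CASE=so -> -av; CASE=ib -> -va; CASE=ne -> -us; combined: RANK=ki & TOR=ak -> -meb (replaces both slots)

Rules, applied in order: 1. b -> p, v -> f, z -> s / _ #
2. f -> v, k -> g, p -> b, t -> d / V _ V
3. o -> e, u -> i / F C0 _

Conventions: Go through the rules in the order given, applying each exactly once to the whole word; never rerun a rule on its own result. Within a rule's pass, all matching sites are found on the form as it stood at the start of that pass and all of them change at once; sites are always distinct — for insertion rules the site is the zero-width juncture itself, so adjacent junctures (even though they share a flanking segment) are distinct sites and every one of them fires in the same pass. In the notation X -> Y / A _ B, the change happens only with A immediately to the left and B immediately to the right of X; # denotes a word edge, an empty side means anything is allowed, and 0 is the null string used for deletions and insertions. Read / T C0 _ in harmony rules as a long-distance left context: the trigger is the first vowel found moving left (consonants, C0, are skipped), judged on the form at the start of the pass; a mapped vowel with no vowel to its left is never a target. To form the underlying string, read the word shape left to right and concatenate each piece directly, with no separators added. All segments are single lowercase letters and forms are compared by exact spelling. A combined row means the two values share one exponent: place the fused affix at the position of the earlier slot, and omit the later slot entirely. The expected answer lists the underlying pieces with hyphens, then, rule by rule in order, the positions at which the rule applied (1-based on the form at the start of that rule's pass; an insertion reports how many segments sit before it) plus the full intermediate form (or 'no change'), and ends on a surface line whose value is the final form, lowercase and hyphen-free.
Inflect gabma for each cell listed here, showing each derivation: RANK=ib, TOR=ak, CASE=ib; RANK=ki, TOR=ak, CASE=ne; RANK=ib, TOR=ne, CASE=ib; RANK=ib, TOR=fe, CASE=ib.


cell RANK=ib, TOR=ak, CASE=ib:
underlying: gabma-va-le-pa
1. b -> p, v -> f, z -> s / _ #: no change
2. f -> v, k -> g, p -> b, t -> d / V _ V: fires at position(s) 10: gabmavaleba
3. o -> e, u -> i / F C0 _: no change
surface: gabmavaleba

cell RANK=ki, TOR=ak, CASE=ne:
underlying: gabma-us-meb
1. b -> p, v -> f, z -> s / _ #: fires at position(s) 10: gabmausmep
2. f -> v, k -> g, p -> b, t -> d / V _ V: no change
3. o -> e, u -> i / F C0 _: no change
surface: gabmausmep

cell RANK=ib, TOR=ne, CASE=ib:
underlying: gabma-va-le-pet
1. b -> p, v -> f, z -> s / _ #: no change
2. f -> v, k -> g, p -> b, t -> d / V _ V: fires at position(s) 10: gabmavalebet
3. o -> e, u -> i / F C0 _: no change
surface: gabmavalebet

cell RANK=ib, TOR=fe, CASE=ib:
underlying: gabma-va-le-ut
1. b -> p, v -> f, z -> s / _ #: no change
2. f -> v, k -> g, p -> b, t -> d / V _ V: no change
3. o -> e, u -> i / F C0 _: fires at position(s) 10: gabmavaleit
surface: gabmavaleit


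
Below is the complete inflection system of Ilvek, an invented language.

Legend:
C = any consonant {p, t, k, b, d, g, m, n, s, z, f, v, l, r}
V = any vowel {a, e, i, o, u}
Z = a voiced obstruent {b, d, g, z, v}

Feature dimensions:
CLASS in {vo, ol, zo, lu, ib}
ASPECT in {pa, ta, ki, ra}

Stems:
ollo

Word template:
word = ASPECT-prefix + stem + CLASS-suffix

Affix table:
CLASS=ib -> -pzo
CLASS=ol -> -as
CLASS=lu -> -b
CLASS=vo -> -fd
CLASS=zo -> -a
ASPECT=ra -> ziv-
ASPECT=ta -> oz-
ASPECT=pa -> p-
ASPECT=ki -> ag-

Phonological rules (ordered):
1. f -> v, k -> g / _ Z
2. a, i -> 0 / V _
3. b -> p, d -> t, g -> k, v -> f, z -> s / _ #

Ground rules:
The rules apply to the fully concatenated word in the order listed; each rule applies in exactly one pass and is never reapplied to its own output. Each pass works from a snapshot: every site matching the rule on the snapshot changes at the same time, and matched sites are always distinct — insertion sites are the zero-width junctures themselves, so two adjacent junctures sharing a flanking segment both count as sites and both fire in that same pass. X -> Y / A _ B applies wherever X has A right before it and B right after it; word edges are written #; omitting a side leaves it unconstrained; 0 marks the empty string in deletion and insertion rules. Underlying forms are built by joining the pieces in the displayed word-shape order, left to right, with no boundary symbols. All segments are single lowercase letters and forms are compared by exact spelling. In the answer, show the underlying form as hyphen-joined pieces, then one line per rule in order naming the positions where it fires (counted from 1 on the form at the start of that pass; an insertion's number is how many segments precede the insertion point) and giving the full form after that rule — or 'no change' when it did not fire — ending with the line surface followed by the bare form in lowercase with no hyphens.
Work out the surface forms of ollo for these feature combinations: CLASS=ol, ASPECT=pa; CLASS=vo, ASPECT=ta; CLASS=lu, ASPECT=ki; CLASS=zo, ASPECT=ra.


cell CLASS=ol, ASPECT=pa:
underlying: p-ollo-as
1. f -> v, k -> g / _ Z: no change
2. a, i -> 0 / V _: fires at position(s) 6: pollos
3. b -> p, d -> t, g -> k, v -> f, z -> s / _ #: no change
surface: pollos

cell CLASS=vo, ASPECT=ta:
underlying: oz-ollo-fd
1. f -> v, k -> g / _ Z: fires at position(s) 7: ozollovd
2. a, i -> 0 / V _: no change
3. b -> p, d -> t, g -> k, v -> f, z -> s / _ #: fires at position(s) 8: ozollovt
surface: ozollovt

cell CLASS=lu, ASPECT=ki:
underlying: ag-ollo-b
1. f -> v, k -> g / _ Z: no change
2. a, i -> 0 / V _: no change
3. b -> p, d -> t, g -> k, v -> f, z -> s / _ #: fires at position(s) 7: agollop
surface: agollop

cell CLASS=zo, ASPECT=ra:
underlying: ziv-ollo-a
1. f -> v, k -> g / _ Z: no change
2. a, i -> 0 / V _: fires at position(s) 8: zivollo
3. b -> p, d -> t, g -> k, v -> f, z -> s / _ #: no change
surface: zivollo


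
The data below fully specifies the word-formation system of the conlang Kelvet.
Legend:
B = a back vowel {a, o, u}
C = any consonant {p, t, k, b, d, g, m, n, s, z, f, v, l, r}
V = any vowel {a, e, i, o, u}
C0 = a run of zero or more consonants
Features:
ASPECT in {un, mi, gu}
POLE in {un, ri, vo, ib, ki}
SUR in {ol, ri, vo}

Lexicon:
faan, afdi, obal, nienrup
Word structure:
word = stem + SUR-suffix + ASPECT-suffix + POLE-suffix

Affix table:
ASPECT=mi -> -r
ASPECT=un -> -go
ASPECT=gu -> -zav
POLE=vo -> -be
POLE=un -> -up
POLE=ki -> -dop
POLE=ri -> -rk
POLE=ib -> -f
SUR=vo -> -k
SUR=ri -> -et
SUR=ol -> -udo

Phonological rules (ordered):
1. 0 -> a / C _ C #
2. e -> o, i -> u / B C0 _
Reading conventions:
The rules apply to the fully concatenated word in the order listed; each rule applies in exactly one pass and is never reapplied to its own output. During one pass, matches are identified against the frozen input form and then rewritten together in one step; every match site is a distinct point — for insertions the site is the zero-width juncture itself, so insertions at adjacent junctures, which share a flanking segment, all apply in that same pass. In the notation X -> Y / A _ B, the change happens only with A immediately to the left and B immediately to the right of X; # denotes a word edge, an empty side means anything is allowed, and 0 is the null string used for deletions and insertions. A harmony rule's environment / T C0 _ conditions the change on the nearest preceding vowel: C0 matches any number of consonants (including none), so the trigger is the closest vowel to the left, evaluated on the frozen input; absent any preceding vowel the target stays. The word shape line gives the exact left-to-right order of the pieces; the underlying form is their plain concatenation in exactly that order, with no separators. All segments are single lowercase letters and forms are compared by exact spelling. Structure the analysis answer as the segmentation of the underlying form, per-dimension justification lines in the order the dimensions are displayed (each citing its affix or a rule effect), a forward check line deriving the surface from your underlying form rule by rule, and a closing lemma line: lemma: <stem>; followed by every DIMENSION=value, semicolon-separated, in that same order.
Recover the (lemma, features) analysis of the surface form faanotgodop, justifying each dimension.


underlying: faan-et-go-dop
ASPECT=un - signalled by the affix -go
POLE=ki - signalled by the affix -dop
SUR=ri - signalled by the affix -et
check: faanetgodop -> faanetgodop -> faanotgodop
lemma: faan; ASPECT=un; POLE=ki; SUR=ri


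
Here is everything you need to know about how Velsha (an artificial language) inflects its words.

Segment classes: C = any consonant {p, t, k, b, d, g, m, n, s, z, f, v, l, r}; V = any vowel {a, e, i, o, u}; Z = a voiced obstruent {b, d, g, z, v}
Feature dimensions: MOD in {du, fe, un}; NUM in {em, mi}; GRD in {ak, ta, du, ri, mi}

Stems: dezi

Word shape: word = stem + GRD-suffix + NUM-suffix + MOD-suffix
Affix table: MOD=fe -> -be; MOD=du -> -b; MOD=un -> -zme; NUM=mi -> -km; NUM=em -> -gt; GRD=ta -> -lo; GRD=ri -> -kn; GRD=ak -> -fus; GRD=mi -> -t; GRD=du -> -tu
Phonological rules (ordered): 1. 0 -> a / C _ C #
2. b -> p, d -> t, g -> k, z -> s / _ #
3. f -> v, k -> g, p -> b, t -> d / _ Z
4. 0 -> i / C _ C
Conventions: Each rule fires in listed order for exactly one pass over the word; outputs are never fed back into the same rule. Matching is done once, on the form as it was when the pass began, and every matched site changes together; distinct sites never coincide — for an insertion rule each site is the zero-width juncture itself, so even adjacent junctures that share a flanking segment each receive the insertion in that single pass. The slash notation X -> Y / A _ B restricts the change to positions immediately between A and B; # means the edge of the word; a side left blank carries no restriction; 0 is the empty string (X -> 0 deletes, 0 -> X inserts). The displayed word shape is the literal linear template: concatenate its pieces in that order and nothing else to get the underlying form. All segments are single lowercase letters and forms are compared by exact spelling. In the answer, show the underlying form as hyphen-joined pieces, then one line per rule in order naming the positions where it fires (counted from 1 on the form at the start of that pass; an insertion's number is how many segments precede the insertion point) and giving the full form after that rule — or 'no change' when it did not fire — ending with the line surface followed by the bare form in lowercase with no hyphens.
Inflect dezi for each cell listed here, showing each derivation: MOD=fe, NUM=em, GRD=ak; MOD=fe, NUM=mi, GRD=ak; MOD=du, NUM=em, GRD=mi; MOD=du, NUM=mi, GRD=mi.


cell MOD=fe, NUM=em, GRD=ak:
underlying: dezi-fus-gt-be
1. 0 -> a / C _ C #: no change
2. b -> p, d -> t, g -> k, z -> s / _ #: no change
3. f -> v, k -> g, p -> b, t -> d / _ Z: fires at position(s) 9: dezifusgdbe
4. 0 -> i / C _ C: inserts after position(s) 7, 8, 9: dezifusigidibe
surface: dezifusigidibe

cell MOD=fe, NUM=mi, GRD=ak:
underlying: dezi-fus-km-be
1. 0 -> a / C _ C #: no change
2. b -> p, d -> t, g -> k, z -> s / _ #: no change
3. f -> v, k -> g, p -> b, t -> d / _ Z: no change
4. 0 -> i / C _ C: inserts after position(s) 7, 8, 9: dezifusikimibe
surface: dezifusikimibe

cell MOD=du, NUM=em, GRD=mi:
underlying: dezi-t-gt-b
1. 0 -> a / C _ C #: inserts after position(s) 7: dezitgtab
2. b -> p, d -> t, g -> k, z -> s / _ #: fires at position(s) 9: dezitgtap
3. f -> v, k -> g, p -> b, t -> d / _ Z: fires at position(s) 5: dezidgtap
4. 0 -> i / C _ C: inserts after position(s) 5, 6: dezidigitap
surface: dezidigitap

cell MOD=du, NUM=mi, GRD=mi:
underlying: dezi-t-km-b
1. 0 -> a / C _ C #: inserts after position(s) 7: dezitkmab
2. b -> p, d -> t, g -> k, z -> s / _ #: fires at position(s) 9: dezitkmap
3. f -> v, k -> g, p -> b, t -> d / _ Z: no change
4. 0 -> i / C _ C: inserts after position(s) 5, 6: dezitikimap
surface: dezitikimap


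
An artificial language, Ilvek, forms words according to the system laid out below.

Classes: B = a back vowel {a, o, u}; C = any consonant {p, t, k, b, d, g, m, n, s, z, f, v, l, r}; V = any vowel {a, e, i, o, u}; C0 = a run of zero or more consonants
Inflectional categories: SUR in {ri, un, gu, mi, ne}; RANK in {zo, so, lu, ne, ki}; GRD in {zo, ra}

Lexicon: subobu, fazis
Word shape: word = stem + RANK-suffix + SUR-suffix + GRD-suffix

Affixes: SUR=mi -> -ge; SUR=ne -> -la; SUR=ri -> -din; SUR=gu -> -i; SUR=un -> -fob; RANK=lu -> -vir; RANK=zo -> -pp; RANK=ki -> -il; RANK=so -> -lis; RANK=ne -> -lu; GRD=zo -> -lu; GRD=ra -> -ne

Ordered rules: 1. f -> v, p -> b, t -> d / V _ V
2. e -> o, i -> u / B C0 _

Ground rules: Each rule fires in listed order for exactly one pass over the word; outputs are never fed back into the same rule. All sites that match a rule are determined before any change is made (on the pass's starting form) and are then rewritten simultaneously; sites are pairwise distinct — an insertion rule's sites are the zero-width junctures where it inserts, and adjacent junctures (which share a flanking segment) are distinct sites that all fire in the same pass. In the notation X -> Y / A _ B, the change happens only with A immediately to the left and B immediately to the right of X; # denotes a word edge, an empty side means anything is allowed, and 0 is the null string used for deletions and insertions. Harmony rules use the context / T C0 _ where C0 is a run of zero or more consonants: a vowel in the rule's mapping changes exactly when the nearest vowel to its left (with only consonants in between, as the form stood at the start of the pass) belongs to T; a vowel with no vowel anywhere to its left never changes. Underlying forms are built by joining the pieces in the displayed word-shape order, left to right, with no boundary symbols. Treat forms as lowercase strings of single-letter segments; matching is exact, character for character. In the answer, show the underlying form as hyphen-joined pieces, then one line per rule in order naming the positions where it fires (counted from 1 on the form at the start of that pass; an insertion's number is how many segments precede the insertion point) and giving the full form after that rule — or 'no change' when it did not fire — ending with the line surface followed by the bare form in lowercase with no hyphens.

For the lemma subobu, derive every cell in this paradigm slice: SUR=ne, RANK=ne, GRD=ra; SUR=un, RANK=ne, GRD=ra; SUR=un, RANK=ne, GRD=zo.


cell SUR=ne, RANK=ne, GRD=ra:
underlying: subobu-lu-la-ne
1. f -> v, p -> b, t -> d / V _ V: no change
2. e -> o, i -> u / B C0 _: fires at position(s) 12: subobululano
surface: subobululano

cell SUR=un, RANK=ne, GRD=ra:
underlying: subobu-lu-fob-ne
1. f -> v, p -> b, t -> d / V _ V: fires at position(s) 9: subobuluvobne
2. e -> o, i -> u / B C0 _: fires at position(s) 13: subobuluvobno
surface: subobuluvobno

cell SUR=un, RANK=ne, GRD=zo:
underlying: subobu-lu-fob-lu
1. f -> v, p -> b, t -> d / V _ V: fires at position(s) 9: subobuluvoblu
2. e -> o, i -> u / B C0 _: no change
surface: subobuluvoblu


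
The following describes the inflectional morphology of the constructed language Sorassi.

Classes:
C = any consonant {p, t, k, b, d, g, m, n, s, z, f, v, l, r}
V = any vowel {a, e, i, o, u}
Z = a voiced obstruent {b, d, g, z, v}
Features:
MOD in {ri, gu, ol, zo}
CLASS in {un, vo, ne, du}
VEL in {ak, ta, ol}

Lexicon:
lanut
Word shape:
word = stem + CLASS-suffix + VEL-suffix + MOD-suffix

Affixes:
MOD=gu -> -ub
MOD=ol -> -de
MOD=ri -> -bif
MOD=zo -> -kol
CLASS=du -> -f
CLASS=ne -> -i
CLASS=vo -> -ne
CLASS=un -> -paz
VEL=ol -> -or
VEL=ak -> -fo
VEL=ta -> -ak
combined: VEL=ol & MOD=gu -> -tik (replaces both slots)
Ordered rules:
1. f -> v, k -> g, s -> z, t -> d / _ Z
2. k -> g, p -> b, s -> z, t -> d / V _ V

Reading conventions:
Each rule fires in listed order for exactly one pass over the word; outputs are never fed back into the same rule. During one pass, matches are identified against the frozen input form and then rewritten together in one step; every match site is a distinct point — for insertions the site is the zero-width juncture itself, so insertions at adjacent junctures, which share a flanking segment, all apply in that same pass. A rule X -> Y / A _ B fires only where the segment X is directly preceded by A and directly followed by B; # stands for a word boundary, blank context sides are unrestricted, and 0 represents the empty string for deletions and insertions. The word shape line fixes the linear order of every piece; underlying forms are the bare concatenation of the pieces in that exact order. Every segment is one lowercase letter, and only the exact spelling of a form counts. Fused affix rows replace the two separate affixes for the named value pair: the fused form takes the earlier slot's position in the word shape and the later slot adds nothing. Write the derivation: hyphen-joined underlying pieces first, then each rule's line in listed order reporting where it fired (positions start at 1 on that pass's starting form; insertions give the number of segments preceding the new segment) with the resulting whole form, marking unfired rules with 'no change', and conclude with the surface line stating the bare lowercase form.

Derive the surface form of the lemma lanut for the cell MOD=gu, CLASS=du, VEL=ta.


underlying: lanut-f-ak-ub
1. f -> v, k -> g, s -> z, t -> d / _ Z: no change
2. k -> g, p -> b, s -> z, t -> d / V _ V: fires at position(s) 8: lanutfagub
surface: lanutfagub


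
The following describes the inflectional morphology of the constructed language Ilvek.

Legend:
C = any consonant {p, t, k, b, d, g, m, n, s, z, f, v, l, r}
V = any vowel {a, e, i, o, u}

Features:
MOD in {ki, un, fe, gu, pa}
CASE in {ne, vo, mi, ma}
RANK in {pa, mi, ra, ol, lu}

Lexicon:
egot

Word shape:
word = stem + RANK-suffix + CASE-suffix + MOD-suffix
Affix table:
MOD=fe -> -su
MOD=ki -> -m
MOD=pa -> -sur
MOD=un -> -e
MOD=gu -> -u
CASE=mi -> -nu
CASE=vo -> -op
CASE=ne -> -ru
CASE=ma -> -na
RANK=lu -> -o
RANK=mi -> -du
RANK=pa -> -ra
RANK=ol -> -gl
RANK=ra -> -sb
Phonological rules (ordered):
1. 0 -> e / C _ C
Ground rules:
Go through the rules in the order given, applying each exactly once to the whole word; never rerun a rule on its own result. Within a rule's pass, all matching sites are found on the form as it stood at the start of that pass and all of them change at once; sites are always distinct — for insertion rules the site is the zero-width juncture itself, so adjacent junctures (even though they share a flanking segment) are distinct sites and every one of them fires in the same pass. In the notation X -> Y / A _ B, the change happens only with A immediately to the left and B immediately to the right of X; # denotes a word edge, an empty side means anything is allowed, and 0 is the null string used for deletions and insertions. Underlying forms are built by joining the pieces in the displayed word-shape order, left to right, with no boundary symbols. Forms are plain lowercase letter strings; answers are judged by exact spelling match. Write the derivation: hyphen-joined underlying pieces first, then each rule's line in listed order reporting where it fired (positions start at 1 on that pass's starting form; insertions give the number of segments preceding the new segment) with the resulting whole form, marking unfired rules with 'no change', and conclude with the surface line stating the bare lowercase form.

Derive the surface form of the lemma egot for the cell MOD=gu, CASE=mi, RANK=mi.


underlying: egot-du-nu-u
1. 0 -> e / C _ C: inserts after position(s) 4: egotedunuu
surface: egotedunuu


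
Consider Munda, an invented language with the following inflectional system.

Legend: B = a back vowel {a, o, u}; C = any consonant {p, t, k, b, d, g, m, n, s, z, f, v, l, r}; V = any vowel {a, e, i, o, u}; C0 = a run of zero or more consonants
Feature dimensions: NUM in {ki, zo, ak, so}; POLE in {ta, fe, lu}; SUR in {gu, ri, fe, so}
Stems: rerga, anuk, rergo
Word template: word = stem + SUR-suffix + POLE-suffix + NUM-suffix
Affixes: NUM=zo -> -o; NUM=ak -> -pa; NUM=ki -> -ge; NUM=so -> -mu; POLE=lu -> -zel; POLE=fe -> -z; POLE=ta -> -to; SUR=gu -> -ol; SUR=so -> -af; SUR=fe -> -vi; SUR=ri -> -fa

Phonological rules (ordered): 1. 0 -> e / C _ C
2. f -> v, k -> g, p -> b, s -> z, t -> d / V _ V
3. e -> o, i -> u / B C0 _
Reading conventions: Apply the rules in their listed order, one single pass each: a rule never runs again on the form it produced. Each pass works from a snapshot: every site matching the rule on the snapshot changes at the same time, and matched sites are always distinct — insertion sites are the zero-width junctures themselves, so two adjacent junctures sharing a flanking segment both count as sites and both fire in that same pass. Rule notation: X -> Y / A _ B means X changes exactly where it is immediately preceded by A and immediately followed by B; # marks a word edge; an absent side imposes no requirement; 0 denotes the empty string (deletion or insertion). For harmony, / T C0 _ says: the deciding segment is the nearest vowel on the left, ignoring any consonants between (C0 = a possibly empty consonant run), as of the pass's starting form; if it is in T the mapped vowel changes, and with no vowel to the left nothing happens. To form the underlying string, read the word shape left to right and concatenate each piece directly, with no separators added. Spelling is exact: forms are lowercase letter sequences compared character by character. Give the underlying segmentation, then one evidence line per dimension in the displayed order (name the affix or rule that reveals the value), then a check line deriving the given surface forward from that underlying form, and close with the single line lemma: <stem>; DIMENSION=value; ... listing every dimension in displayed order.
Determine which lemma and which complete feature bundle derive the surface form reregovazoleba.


underlying: rergo-fa-zel-pa
NUM=ak - signalled by the affix -pa
POLE=lu - signalled by the affix -zel
SUR=ri - signalled by the affix -fa
check: rergofazelpa -> reregofazelepa -> reregovazeleba -> reregovazoleba
lemma: rergo; NUM=ak; POLE=lu; SUR=ri


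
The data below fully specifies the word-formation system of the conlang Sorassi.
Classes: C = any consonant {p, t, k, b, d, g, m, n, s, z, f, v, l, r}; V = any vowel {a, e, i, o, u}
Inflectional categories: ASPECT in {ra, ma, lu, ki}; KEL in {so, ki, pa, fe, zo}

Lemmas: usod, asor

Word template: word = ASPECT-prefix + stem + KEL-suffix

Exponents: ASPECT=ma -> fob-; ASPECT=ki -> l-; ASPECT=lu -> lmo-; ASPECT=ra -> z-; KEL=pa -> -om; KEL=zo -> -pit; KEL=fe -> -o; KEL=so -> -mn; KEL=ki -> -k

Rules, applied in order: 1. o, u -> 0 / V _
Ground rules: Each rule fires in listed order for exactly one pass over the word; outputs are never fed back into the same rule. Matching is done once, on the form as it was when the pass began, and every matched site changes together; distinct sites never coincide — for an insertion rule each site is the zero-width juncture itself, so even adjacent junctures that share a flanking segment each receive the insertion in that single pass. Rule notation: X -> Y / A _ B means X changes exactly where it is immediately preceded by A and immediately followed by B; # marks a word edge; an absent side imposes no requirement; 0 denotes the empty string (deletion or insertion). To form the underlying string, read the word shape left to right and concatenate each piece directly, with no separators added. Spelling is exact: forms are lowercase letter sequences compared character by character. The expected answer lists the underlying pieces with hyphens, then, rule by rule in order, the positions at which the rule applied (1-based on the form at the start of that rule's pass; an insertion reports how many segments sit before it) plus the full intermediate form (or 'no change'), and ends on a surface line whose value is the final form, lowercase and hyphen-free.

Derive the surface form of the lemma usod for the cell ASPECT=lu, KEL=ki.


underlying: lmo-usod-k
1. o, u -> 0 / V _: fires at position(s) 4: lmosodk
surface: lmosodk


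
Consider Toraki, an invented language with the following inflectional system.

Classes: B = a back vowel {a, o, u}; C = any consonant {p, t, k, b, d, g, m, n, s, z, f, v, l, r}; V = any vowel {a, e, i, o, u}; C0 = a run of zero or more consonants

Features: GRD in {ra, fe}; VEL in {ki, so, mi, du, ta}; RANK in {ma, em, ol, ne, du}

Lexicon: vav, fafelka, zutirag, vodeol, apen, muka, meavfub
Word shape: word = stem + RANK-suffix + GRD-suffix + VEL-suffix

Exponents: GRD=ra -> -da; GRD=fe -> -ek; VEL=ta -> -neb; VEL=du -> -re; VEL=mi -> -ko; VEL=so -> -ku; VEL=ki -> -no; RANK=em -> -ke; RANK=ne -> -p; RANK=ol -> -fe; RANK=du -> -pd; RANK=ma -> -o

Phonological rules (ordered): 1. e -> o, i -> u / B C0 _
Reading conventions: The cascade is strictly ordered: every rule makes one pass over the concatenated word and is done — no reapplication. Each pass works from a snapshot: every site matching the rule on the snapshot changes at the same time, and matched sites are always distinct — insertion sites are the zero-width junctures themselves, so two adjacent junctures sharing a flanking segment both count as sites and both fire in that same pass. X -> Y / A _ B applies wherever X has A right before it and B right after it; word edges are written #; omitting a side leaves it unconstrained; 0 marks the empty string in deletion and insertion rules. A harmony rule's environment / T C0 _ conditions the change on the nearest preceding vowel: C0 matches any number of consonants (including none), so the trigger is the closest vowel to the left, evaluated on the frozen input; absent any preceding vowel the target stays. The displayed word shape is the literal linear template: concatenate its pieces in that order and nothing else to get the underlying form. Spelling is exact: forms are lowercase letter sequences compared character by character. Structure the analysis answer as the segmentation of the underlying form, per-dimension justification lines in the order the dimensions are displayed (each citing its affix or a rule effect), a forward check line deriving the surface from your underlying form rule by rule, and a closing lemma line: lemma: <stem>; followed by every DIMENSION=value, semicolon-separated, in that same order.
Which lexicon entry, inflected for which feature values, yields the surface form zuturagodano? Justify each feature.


underlying: zutirag-o-da-no
GRD=ra - signalled by the affix -da
VEL=ki - signalled by the affix -no
RANK=ma - signalled by the affix -o
check: zutiragodano -> zuturagodano
lemma: zutirag; GRD=ra; VEL=ki; RANK=ma


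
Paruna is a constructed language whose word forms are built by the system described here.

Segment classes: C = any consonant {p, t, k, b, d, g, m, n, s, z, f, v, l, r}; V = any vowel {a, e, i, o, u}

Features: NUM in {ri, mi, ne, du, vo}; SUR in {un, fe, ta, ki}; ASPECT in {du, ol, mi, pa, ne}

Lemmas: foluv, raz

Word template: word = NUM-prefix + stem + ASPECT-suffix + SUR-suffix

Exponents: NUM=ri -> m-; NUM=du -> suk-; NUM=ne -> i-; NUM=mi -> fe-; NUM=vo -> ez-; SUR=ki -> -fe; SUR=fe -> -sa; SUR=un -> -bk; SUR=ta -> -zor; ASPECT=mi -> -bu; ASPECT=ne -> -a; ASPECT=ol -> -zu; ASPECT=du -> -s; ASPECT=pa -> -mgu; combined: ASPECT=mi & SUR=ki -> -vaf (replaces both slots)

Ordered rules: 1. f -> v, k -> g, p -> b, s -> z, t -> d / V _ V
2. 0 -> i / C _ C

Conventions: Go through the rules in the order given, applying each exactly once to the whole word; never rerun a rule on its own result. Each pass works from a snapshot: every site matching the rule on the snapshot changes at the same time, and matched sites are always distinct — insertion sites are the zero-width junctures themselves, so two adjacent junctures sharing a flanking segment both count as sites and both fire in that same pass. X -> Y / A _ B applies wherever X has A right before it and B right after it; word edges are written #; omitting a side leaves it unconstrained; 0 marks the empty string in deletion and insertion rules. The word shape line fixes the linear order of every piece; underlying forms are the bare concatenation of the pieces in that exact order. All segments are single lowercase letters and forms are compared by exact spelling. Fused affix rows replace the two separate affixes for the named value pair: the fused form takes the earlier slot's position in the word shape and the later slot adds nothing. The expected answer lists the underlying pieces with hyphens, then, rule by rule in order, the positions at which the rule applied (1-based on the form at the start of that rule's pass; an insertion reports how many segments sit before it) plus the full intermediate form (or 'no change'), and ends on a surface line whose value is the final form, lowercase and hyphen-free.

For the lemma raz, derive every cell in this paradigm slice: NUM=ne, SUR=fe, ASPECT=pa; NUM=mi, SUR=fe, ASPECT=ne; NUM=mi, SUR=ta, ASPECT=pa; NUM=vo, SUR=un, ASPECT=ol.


cell NUM=ne, SUR=fe, ASPECT=pa:
underlying: i-raz-mgu-sa
1. f -> v, k -> g, p -> b, s -> z, t -> d / V _ V: fires at position(s) 8: irazmguza
2. 0 -> i / C _ C: inserts after position(s) 4, 5: irazimiguza
surface: irazimiguza

cell NUM=mi, SUR=fe, ASPECT=ne:
underlying: fe-raz-a-sa
1. f -> v, k -> g, p -> b, s -> z, t -> d / V _ V: fires at position(s) 7: ferazaza
2. 0 -> i / C _ C: no change
surface: ferazaza

cell NUM=mi, SUR=ta, ASPECT=pa:
underlying: fe-raz-mgu-zor
1. f -> v, k -> g, p -> b, s -> z, t -> d / V _ V: no change
2. 0 -> i / C _ C: inserts after position(s) 5, 6: ferazimiguzor
surface: ferazimiguzor

cell NUM=vo, SUR=un, ASPECT=ol:
underlying: ez-raz-zu-bk
1. f -> v, k -> g, p -> b, s -> z, t -> d / V _ V: no change
2. 0 -> i / C _ C: inserts after position(s) 2, 5, 8: ezirazizubik
surface: ezirazizubik


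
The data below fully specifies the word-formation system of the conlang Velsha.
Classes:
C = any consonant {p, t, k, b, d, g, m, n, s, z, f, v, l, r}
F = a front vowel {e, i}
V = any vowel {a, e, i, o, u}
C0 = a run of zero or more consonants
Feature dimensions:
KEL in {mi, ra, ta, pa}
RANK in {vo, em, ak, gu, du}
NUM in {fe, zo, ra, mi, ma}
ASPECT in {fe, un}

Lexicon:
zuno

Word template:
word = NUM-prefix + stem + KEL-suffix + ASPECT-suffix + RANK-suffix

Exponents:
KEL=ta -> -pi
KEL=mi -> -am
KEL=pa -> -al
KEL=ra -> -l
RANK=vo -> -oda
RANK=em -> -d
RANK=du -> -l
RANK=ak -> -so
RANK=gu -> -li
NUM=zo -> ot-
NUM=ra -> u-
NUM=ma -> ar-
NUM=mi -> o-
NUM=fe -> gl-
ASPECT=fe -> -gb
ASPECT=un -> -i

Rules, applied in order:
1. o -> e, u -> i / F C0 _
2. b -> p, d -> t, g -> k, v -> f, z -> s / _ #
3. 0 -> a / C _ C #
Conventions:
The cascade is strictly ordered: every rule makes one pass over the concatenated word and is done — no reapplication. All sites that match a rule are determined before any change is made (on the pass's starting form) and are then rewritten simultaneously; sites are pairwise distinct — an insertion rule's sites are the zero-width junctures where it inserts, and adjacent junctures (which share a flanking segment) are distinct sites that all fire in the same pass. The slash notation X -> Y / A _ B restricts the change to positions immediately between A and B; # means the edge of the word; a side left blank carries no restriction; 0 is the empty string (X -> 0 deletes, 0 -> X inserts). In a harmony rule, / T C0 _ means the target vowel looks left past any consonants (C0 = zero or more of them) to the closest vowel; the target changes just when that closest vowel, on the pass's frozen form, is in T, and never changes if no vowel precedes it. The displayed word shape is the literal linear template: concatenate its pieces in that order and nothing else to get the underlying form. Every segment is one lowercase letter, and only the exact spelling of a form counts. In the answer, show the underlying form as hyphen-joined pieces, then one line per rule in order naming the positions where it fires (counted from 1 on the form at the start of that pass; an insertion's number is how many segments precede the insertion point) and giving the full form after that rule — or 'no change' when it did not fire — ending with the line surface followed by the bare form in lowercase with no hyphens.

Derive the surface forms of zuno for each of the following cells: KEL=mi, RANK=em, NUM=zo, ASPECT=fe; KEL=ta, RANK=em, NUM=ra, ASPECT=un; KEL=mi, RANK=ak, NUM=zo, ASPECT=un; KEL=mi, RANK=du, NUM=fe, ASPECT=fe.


cell KEL=mi, RANK=em, NUM=zo, ASPECT=fe:
underlying: ot-zuno-am-gb-d
1. o -> e, u -> i / F C0 _: no change
2. b -> p, d -> t, g -> k, v -> f, z -> s / _ #: fires at position(s) 11: otzunoamgbt
3. 0 -> a / C _ C #: inserts after position(s) 10: otzunoamgbat
surface: otzunoamgbat

cell KEL=ta, RANK=em, NUM=ra, ASPECT=un:
underlying: u-zuno-pi-i-d
1. o -> e, u -> i / F C0 _: no change
2. b -> p, d -> t, g -> k, v -> f, z -> s / _ #: fires at position(s) 9: uzunopiit
3. 0 -> a / C _ C #: no change
surface: uzunopiit

cell KEL=mi, RANK=ak, NUM=zo, ASPECT=un:
underlying: ot-zuno-am-i-so
1. o -> e, u -> i / F C0 _: fires at position(s) 11: otzunoamise
2. b -> p, d -> t, g -> k, v -> f, z -> s / _ #: no change
3. 0 -> a / C _ C #: no change
surface: otzunoamise

cell KEL=mi, RANK=du, NUM=fe, ASPECT=fe:
underlying: gl-zuno-am-gb-l
1. o -> e, u -> i / F C0 _: no change
2. b -> p, d -> t, g -> k, v -> f, z -> s / _ #: no change
3. 0 -> a / C _ C #: inserts after position(s) 10: glzunoamgbal
surface: glzunoamgbal
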